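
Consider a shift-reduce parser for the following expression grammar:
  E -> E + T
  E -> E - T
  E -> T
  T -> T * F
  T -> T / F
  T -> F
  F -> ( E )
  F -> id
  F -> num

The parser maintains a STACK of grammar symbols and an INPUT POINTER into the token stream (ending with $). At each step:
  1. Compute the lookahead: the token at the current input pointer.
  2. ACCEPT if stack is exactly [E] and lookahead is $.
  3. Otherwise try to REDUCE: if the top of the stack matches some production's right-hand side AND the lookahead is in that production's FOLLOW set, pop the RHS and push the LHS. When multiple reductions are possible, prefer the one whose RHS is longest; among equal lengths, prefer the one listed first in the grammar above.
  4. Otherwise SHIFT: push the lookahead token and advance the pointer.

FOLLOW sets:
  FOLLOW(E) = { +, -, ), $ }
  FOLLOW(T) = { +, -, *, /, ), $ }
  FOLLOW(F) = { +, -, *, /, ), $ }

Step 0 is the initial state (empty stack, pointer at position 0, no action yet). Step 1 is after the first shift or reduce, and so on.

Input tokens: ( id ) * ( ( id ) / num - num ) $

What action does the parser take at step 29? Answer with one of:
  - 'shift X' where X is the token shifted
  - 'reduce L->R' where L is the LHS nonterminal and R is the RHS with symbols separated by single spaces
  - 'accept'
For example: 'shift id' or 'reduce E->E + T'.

Answer: shift )

Derivation:
Step 1: shift (. Stack=[(] ptr=1 lookahead=id remaining=[id ) * ( ( id ) / num - num ) $]
Step 2: shift id. Stack=[( id] ptr=2 lookahead=) remaining=[) * ( ( id ) / num - num ) $]
Step 3: reduce F->id. Stack=[( F] ptr=2 lookahead=) remaining=[) * ( ( id ) / num - num ) $]
Step 4: reduce T->F. Stack=[( T] ptr=2 lookahead=) remaining=[) * ( ( id ) / num - num ) $]
Step 5: reduce E->T. Stack=[( E] ptr=2 lookahead=) remaining=[) * ( ( id ) / num - num ) $]
Step 6: shift ). Stack=[( E )] ptr=3 lookahead=* remaining=[* ( ( id ) / num - num ) $]
Step 7: reduce F->( E ). Stack=[F] ptr=3 lookahead=* remaining=[* ( ( id ) / num - num ) $]
Step 8: reduce T->F. Stack=[T] ptr=3 lookahead=* remaining=[* ( ( id ) / num - num ) $]
Step 9: shift *. Stack=[T *] ptr=4 lookahead=( remaining=[( ( id ) / num - num ) $]
Step 10: shift (. Stack=[T * (] ptr=5 lookahead=( remaining=[( id ) / num - num ) $]
Step 11: shift (. Stack=[T * ( (] ptr=6 lookahead=id remaining=[id ) / num - num ) $]
Step 12: shift id. Stack=[T * ( ( id] ptr=7 lookahead=) remaining=[) / num - num ) $]
Step 13: reduce F->id. Stack=[T * ( ( F] ptr=7 lookahead=) remaining=[) / num - num ) $]
Step 14: reduce T->F. Stack=[T * ( ( T] ptr=7 lookahead=) remaining=[) / num - num ) $]
Step 15: reduce E->T. Stack=[T * ( ( E] ptr=7 lookahead=) remaining=[) / num - num ) $]
Step 16: shift ). Stack=[T * ( ( E )] ptr=8 lookahead=/ remaining=[/ num - num ) $]
Step 17: reduce F->( E ). Stack=[T * ( F] ptr=8 lookahead=/ remaining=[/ num - num ) $]
Step 18: reduce T->F. Stack=[T * ( T] ptr=8 lookahead=/ remaining=[/ num - num ) $]
Step 19: shift /. Stack=[T * ( T /] ptr=9 lookahead=num remaining=[num - num ) $]
Step 20: shift num. Stack=[T * ( T / num] ptr=10 lookahead=- remaining=[- num ) $]
Step 21: reduce F->num. Stack=[T * ( T / F] ptr=10 lookahead=- remaining=[- num ) $]
Step 22: reduce T->T / F. Stack=[T * ( T] ptr=10 lookahead=- remaining=[- num ) $]
Step 23: reduce E->T. Stack=[T * ( E] ptr=10 lookahead=- remaining=[- num ) $]
Step 24: shift -. Stack=[T * ( E -] ptr=11 lookahead=num remaining=[num ) $]
Step 25: shift num. Stack=[T * ( E - num] ptr=12 lookahead=) remaining=[) $]
Step 26: reduce F->num. Stack=[T * ( E - F] ptr=12 lookahead=) remaining=[) $]
Step 27: reduce T->F. Stack=[T * ( E - T] ptr=12 lookahead=) remaining=[) $]
Step 28: reduce E->E - T. Stack=[T * ( E] ptr=12 lookahead=) remaining=[) $]
Step 29: shift ). Stack=[T * ( E )] ptr=13 lookahead=$ remaining=[$]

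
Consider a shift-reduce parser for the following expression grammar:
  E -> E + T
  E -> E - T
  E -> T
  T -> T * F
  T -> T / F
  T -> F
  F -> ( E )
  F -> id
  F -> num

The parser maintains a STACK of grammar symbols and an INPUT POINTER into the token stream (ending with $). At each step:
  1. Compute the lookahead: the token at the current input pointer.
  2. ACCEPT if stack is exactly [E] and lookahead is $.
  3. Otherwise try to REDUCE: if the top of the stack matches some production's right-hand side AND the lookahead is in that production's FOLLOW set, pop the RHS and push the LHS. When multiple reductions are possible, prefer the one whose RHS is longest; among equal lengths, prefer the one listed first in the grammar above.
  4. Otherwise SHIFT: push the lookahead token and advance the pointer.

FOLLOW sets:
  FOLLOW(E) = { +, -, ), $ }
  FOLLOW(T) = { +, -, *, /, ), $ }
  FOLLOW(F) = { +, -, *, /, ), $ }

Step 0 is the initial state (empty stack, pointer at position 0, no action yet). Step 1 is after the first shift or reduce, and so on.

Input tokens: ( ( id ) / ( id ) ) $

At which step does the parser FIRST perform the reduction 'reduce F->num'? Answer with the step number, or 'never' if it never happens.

Step 1: shift (. Stack=[(] ptr=1 lookahead=( remaining=[( id ) / ( id ) ) $]
Step 2: shift (. Stack=[( (] ptr=2 lookahead=id remaining=[id ) / ( id ) ) $]
Step 3: shift id. Stack=[( ( id] ptr=3 lookahead=) remaining=[) / ( id ) ) $]
Step 4: reduce F->id. Stack=[( ( F] ptr=3 lookahead=) remaining=[) / ( id ) ) $]
Step 5: reduce T->F. Stack=[( ( T] ptr=3 lookahead=) remaining=[) / ( id ) ) $]
Step 6: reduce E->T. Stack=[( ( E] ptr=3 lookahead=) remaining=[) / ( id ) ) $]
Step 7: shift ). Stack=[( ( E )] ptr=4 lookahead=/ remaining=[/ ( id ) ) $]
Step 8: reduce F->( E ). Stack=[( F] ptr=4 lookahead=/ remaining=[/ ( id ) ) $]
Step 9: reduce T->F. Stack=[( T] ptr=4 lookahead=/ remaining=[/ ( id ) ) $]
Step 10: shift /. Stack=[( T /] ptr=5 lookahead=( remaining=[( id ) ) $]
Step 11: shift (. Stack=[( T / (] ptr=6 lookahead=id remaining=[id ) ) $]
Step 12: shift id. Stack=[( T / ( id] ptr=7 lookahead=) remaining=[) ) $]
Step 13: reduce F->id. Stack=[( T / ( F] ptr=7 lookahead=) remaining=[) ) $]
Step 14: reduce T->F. Stack=[( T / ( T] ptr=7 lookahead=) remaining=[) ) $]
Step 15: reduce E->T. Stack=[( T / ( E] ptr=7 lookahead=) remaining=[) ) $]
Step 16: shift ). Stack=[( T / ( E )] ptr=8 lookahead=) remaining=[) $]
Step 17: reduce F->( E ). Stack=[( T / F] ptr=8 lookahead=) remaining=[) $]
Step 18: reduce T->T / F. Stack=[( T] ptr=8 lookahead=) remaining=[) $]
Step 19: reduce E->T. Stack=[( E] ptr=8 lookahead=) remaining=[) $]
Step 20: shift ). Stack=[( E )] ptr=9 lookahead=$ remaining=[$]
Step 21: reduce F->( E ). Stack=[F] ptr=9 lookahead=$ remaining=[$]
Step 22: reduce T->F. Stack=[T] ptr=9 lookahead=$ remaining=[$]
Step 23: reduce E->T. Stack=[E] ptr=9 lookahead=$ remaining=[$]
Step 24: accept. Stack=[E] ptr=9 lookahead=$ remaining=[$]

Answer: never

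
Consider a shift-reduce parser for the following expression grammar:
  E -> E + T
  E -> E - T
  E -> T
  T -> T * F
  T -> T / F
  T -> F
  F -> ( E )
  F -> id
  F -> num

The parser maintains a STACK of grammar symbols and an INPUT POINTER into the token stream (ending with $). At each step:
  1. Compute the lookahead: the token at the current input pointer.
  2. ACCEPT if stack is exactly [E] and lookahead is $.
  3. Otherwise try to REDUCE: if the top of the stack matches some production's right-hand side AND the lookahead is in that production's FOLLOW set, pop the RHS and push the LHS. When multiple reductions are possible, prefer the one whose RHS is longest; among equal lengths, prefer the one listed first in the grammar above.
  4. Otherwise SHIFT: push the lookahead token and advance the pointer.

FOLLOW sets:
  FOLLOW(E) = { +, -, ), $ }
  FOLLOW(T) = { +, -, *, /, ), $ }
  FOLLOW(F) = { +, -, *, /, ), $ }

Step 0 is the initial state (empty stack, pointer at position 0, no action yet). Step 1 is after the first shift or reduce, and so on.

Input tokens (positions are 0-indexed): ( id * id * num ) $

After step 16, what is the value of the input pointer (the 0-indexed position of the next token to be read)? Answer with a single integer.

Answer: 7

Derivation:
Step 1: shift (. Stack=[(] ptr=1 lookahead=id remaining=[id * id * num ) $]
Step 2: shift id. Stack=[( id] ptr=2 lookahead=* remaining=[* id * num ) $]
Step 3: reduce F->id. Stack=[( F] ptr=2 lookahead=* remaining=[* id * num ) $]
Step 4: reduce T->F. Stack=[( T] ptr=2 lookahead=* remaining=[* id * num ) $]
Step 5: shift *. Stack=[( T *] ptr=3 lookahead=id remaining=[id * num ) $]
Step 6: shift id. Stack=[( T * id] ptr=4 lookahead=* remaining=[* num ) $]
Step 7: reduce F->id. Stack=[( T * F] ptr=4 lookahead=* remaining=[* num ) $]
Step 8: reduce T->T * F. Stack=[( T] ptr=4 lookahead=* remaining=[* num ) $]
Step 9: shift *. Stack=[( T *] ptr=5 lookahead=num remaining=[num ) $]
Step 10: shift num. Stack=[( T * num] ptr=6 lookahead=) remaining=[) $]
Step 11: reduce F->num. Stack=[( T * F] ptr=6 lookahead=) remaining=[) $]
Step 12: reduce T->T * F. Stack=[( T] ptr=6 lookahead=) remaining=[) $]
Step 13: reduce E->T. Stack=[( E] ptr=6 lookahead=) remaining=[) $]
Step 14: shift ). Stack=[( E )] ptr=7 lookahead=$ remaining=[$]
Step 15: reduce F->( E ). Stack=[F] ptr=7 lookahead=$ remaining=[$]
Step 16: reduce T->F. Stack=[T] ptr=7 lookahead=$ remaining=[$]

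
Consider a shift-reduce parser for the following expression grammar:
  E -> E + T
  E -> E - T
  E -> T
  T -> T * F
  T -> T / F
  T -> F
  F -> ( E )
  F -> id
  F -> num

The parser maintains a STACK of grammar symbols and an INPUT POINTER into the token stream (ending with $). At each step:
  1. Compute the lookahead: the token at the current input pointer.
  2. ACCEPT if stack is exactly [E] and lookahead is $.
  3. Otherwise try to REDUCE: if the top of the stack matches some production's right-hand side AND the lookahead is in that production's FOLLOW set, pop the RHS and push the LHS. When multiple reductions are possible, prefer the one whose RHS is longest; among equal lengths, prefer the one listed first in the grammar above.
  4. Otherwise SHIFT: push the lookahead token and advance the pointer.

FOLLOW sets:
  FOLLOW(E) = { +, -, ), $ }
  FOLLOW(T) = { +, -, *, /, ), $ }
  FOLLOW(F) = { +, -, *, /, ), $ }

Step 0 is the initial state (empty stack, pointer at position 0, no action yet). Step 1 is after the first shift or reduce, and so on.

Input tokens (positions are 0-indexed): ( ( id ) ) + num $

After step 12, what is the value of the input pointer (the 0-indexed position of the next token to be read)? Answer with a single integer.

Answer: 5

Derivation:
Step 1: shift (. Stack=[(] ptr=1 lookahead=( remaining=[( id ) ) + num $]
Step 2: shift (. Stack=[( (] ptr=2 lookahead=id remaining=[id ) ) + num $]
Step 3: shift id. Stack=[( ( id] ptr=3 lookahead=) remaining=[) ) + num $]
Step 4: reduce F->id. Stack=[( ( F] ptr=3 lookahead=) remaining=[) ) + num $]
Step 5: reduce T->F. Stack=[( ( T] ptr=3 lookahead=) remaining=[) ) + num $]
Step 6: reduce E->T. Stack=[( ( E] ptr=3 lookahead=) remaining=[) ) + num $]
Step 7: shift ). Stack=[( ( E )] ptr=4 lookahead=) remaining=[) + num $]
Step 8: reduce F->( E ). Stack=[( F] ptr=4 lookahead=) remaining=[) + num $]
Step 9: reduce T->F. Stack=[( T] ptr=4 lookahead=) remaining=[) + num $]
Step 10: reduce E->T. Stack=[( E] ptr=4 lookahead=) remaining=[) + num $]
Step 11: shift ). Stack=[( E )] ptr=5 lookahead=+ remaining=[+ num $]
Step 12: reduce F->( E ). Stack=[F] ptr=5 lookahead=+ remaining=[+ num $]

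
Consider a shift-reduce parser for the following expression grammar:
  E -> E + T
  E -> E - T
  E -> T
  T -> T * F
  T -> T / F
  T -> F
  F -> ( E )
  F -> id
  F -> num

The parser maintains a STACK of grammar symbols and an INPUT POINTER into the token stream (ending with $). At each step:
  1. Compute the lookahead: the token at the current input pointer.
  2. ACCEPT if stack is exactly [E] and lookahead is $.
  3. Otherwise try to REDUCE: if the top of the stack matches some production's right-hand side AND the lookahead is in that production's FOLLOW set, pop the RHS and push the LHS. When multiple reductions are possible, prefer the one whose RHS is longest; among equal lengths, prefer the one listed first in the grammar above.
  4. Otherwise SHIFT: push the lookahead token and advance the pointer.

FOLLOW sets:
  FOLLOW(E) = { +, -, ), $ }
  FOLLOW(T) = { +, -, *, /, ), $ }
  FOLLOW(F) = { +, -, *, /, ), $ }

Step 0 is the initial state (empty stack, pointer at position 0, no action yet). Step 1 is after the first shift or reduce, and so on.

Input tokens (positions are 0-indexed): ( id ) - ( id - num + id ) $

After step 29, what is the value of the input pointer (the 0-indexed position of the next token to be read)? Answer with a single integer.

Step 1: shift (. Stack=[(] ptr=1 lookahead=id remaining=[id ) - ( id - num + id ) $]
Step 2: shift id. Stack=[( id] ptr=2 lookahead=) remaining=[) - ( id - num + id ) $]
Step 3: reduce F->id. Stack=[( F] ptr=2 lookahead=) remaining=[) - ( id - num + id ) $]
Step 4: reduce T->F. Stack=[( T] ptr=2 lookahead=) remaining=[) - ( id - num + id ) $]
Step 5: reduce E->T. Stack=[( E] ptr=2 lookahead=) remaining=[) - ( id - num + id ) $]
Step 6: shift ). Stack=[( E )] ptr=3 lookahead=- remaining=[- ( id - num + id ) $]
Step 7: reduce F->( E ). Stack=[F] ptr=3 lookahead=- remaining=[- ( id - num + id ) $]
Step 8: reduce T->F. Stack=[T] ptr=3 lookahead=- remaining=[- ( id - num + id ) $]
Step 9: reduce E->T. Stack=[E] ptr=3 lookahead=- remaining=[- ( id - num + id ) $]
Step 10: shift -. Stack=[E -] ptr=4 lookahead=( remaining=[( id - num + id ) $]
Step 11: shift (. Stack=[E - (] ptr=5 lookahead=id remaining=[id - num + id ) $]
Step 12: shift id. Stack=[E - ( id] ptr=6 lookahead=- remaining=[- num + id ) $]
Step 13: reduce F->id. Stack=[E - ( F] ptr=6 lookahead=- remaining=[- num + id ) $]
Step 14: reduce T->F. Stack=[E - ( T] ptr=6 lookahead=- remaining=[- num + id ) $]
Step 15: reduce E->T. Stack=[E - ( E] ptr=6 lookahead=- remaining=[- num + id ) $]
Step 16: shift -. Stack=[E - ( E -] ptr=7 lookahead=num remaining=[num + id ) $]
Step 17: shift num. Stack=[E - ( E - num] ptr=8 lookahead=+ remaining=[+ id ) $]
Step 18: reduce F->num. Stack=[E - ( E - F] ptr=8 lookahead=+ remaining=[+ id ) $]
Step 19: reduce T->F. Stack=[E - ( E - T] ptr=8 lookahead=+ remaining=[+ id ) $]
Step 20: reduce E->E - T. Stack=[E - ( E] ptr=8 lookahead=+ remaining=[+ id ) $]
Step 21: shift +. Stack=[E - ( E +] ptr=9 lookahead=id remaining=[id ) $]
Step 22: shift id. Stack=[E - ( E + id] ptr=10 lookahead=) remaining=[) $]
Step 23: reduce F->id. Stack=[E - ( E + F] ptr=10 lookahead=) remaining=[) $]
Step 24: reduce T->F. Stack=[E - ( E + T] ptr=10 lookahead=) remaining=[) $]
Step 25: reduce E->E + T. Stack=[E - ( E] ptr=10 lookahead=) remaining=[) $]
Step 26: shift ). Stack=[E - ( E )] ptr=11 lookahead=$ remaining=[$]
Step 27: reduce F->( E ). Stack=[E - F] ptr=11 lookahead=$ remaining=[$]
Step 28: reduce T->F. Stack=[E - T] ptr=11 lookahead=$ remaining=[$]
Step 29: reduce E->E - T. Stack=[E] ptr=11 lookahead=$ remaining=[$]

Answer: 11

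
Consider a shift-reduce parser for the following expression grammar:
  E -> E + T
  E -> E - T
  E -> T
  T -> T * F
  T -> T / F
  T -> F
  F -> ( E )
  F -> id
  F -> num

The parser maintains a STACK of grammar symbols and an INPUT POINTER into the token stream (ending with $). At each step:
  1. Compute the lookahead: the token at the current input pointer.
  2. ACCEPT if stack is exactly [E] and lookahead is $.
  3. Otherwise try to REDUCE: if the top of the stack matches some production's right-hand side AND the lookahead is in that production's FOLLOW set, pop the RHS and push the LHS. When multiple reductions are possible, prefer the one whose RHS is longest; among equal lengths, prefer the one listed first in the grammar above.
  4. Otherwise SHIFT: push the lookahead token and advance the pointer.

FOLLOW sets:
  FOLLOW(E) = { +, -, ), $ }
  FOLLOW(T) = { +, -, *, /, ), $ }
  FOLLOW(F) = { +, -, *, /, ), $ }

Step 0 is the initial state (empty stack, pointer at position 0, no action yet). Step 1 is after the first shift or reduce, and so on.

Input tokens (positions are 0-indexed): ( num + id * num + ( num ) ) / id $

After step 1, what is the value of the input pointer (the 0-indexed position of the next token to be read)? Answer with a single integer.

Step 1: shift (. Stack=[(] ptr=1 lookahead=num remaining=[num + id * num + ( num ) ) / id $]

Answer: 1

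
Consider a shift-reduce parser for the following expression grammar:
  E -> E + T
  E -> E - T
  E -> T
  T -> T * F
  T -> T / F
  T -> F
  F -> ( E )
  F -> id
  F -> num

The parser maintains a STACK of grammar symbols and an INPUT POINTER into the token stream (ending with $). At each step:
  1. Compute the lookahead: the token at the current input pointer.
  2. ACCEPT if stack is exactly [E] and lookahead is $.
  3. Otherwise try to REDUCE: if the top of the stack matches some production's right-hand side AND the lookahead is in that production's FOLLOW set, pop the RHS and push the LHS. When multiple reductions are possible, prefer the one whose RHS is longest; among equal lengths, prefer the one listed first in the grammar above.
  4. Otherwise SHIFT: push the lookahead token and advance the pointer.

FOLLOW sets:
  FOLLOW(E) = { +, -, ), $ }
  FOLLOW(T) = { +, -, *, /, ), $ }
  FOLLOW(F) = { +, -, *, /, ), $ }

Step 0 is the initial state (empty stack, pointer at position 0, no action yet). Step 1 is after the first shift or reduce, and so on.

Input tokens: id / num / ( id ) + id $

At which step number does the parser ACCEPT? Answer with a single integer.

Answer: 23

Derivation:
Step 1: shift id. Stack=[id] ptr=1 lookahead=/ remaining=[/ num / ( id ) + id $]
Step 2: reduce F->id. Stack=[F] ptr=1 lookahead=/ remaining=[/ num / ( id ) + id $]
Step 3: reduce T->F. Stack=[T] ptr=1 lookahead=/ remaining=[/ num / ( id ) + id $]
Step 4: shift /. Stack=[T /] ptr=2 lookahead=num remaining=[num / ( id ) + id $]
Step 5: shift num. Stack=[T / num] ptr=3 lookahead=/ remaining=[/ ( id ) + id $]
Step 6: reduce F->num. Stack=[T / F] ptr=3 lookahead=/ remaining=[/ ( id ) + id $]
Step 7: reduce T->T / F. Stack=[T] ptr=3 lookahead=/ remaining=[/ ( id ) + id $]
Step 8: shift /. Stack=[T /] ptr=4 lookahead=( remaining=[( id ) + id $]
Step 9: shift (. Stack=[T / (] ptr=5 lookahead=id remaining=[id ) + id $]
Step 10: shift id. Stack=[T / ( id] ptr=6 lookahead=) remaining=[) + id $]
Step 11: reduce F->id. Stack=[T / ( F] ptr=6 lookahead=) remaining=[) + id $]
Step 12: reduce T->F. Stack=[T / ( T] ptr=6 lookahead=) remaining=[) + id $]
Step 13: reduce E->T. Stack=[T / ( E] ptr=6 lookahead=) remaining=[) + id $]
Step 14: shift ). Stack=[T / ( E )] ptr=7 lookahead=+ remaining=[+ id $]
Step 15: reduce F->( E ). Stack=[T / F] ptr=7 lookahead=+ remaining=[+ id $]
Step 16: reduce T->T / F. Stack=[T] ptr=7 lookahead=+ remaining=[+ id $]
Step 17: reduce E->T. Stack=[E] ptr=7 lookahead=+ remaining=[+ id $]
Step 18: shift +. Stack=[E +] ptr=8 lookahead=id remaining=[id $]
Step 19: shift id. Stack=[E + id] ptr=9 lookahead=$ remaining=[$]
Step 20: reduce F->id. Stack=[E + F] ptr=9 lookahead=$ remaining=[$]
Step 21: reduce T->F. Stack=[E + T] ptr=9 lookahead=$ remaining=[$]
Step 22: reduce E->E + T. Stack=[E] ptr=9 lookahead=$ remaining=[$]
Step 23: accept. Stack=[E] ptr=9 lookahead=$ remaining=[$]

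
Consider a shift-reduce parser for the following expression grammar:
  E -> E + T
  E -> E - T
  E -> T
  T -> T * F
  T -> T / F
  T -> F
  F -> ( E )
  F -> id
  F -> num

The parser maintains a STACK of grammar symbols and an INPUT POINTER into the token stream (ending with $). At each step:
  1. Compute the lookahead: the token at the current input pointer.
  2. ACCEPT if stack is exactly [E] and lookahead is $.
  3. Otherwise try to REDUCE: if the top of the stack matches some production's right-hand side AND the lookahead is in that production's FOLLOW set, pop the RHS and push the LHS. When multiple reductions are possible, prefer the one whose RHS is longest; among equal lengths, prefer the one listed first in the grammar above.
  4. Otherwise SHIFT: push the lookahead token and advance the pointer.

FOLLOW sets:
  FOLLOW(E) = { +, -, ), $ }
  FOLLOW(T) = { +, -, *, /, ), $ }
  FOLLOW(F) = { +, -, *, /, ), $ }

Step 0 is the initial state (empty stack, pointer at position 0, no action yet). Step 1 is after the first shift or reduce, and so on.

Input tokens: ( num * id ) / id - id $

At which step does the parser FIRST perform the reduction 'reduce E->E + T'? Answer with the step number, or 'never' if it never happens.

Answer: never

Derivation:
Step 1: shift (. Stack=[(] ptr=1 lookahead=num remaining=[num * id ) / id - id $]
Step 2: shift num. Stack=[( num] ptr=2 lookahead=* remaining=[* id ) / id - id $]
Step 3: reduce F->num. Stack=[( F] ptr=2 lookahead=* remaining=[* id ) / id - id $]
Step 4: reduce T->F. Stack=[( T] ptr=2 lookahead=* remaining=[* id ) / id - id $]
Step 5: shift *. Stack=[( T *] ptr=3 lookahead=id remaining=[id ) / id - id $]
Step 6: shift id. Stack=[( T * id] ptr=4 lookahead=) remaining=[) / id - id $]
Step 7: reduce F->id. Stack=[( T * F] ptr=4 lookahead=) remaining=[) / id - id $]
Step 8: reduce T->T * F. Stack=[( T] ptr=4 lookahead=) remaining=[) / id - id $]
Step 9: reduce E->T. Stack=[( E] ptr=4 lookahead=) remaining=[) / id - id $]
Step 10: shift ). Stack=[( E )] ptr=5 lookahead=/ remaining=[/ id - id $]
Step 11: reduce F->( E ). Stack=[F] ptr=5 lookahead=/ remaining=[/ id - id $]
Step 12: reduce T->F. Stack=[T] ptr=5 lookahead=/ remaining=[/ id - id $]
Step 13: shift /. Stack=[T /] ptr=6 lookahead=id remaining=[id - id $]
Step 14: shift id. Stack=[T / id] ptr=7 lookahead=- remaining=[- id $]
Step 15: reduce F->id. Stack=[T / F] ptr=7 lookahead=- remaining=[- id $]
Step 16: reduce T->T / F. Stack=[T] ptr=7 lookahead=- remaining=[- id $]
Step 17: reduce E->T. Stack=[E] ptr=7 lookahead=- remaining=[- id $]
Step 18: shift -. Stack=[E -] ptr=8 lookahead=id remaining=[id $]
Step 19: shift id. Stack=[E - id] ptr=9 lookahead=$ remaining=[$]
Step 20: reduce F->id. Stack=[E - F] ptr=9 lookahead=$ remaining=[$]
Step 21: reduce T->F. Stack=[E - T] ptr=9 lookahead=$ remaining=[$]
Step 22: reduce E->E - T. Stack=[E] ptr=9 lookahead=$ remaining=[$]
Step 23: accept. Stack=[E] ptr=9 lookahead=$ remaining=[$]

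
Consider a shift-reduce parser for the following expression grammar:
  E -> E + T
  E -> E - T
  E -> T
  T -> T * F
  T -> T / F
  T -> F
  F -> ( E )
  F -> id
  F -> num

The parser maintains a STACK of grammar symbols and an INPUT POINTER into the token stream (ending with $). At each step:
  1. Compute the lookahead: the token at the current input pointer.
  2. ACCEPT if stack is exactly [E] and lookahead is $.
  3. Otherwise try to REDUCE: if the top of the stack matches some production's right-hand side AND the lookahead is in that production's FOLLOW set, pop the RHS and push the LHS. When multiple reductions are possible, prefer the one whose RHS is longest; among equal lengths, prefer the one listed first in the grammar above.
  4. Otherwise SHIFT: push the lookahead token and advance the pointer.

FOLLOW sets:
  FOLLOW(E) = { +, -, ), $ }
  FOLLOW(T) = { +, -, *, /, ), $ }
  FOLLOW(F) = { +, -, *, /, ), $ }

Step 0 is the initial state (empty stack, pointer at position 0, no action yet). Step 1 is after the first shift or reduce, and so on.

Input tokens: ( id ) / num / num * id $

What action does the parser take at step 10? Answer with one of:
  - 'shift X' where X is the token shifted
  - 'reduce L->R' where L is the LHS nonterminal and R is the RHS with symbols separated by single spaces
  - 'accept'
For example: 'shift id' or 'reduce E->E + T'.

Answer: shift num

Derivation:
Step 1: shift (. Stack=[(] ptr=1 lookahead=id remaining=[id ) / num / num * id $]
Step 2: shift id. Stack=[( id] ptr=2 lookahead=) remaining=[) / num / num * id $]
Step 3: reduce F->id. Stack=[( F] ptr=2 lookahead=) remaining=[) / num / num * id $]
Step 4: reduce T->F. Stack=[( T] ptr=2 lookahead=) remaining=[) / num / num * id $]
Step 5: reduce E->T. Stack=[( E] ptr=2 lookahead=) remaining=[) / num / num * id $]
Step 6: shift ). Stack=[( E )] ptr=3 lookahead=/ remaining=[/ num / num * id $]
Step 7: reduce F->( E ). Stack=[F] ptr=3 lookahead=/ remaining=[/ num / num * id $]
Step 8: reduce T->F. Stack=[T] ptr=3 lookahead=/ remaining=[/ num / num * id $]
Step 9: shift /. Stack=[T /] ptr=4 lookahead=num remaining=[num / num * id $]
Step 10: shift num. Stack=[T / num] ptr=5 lookahead=/ remaining=[/ num * id $]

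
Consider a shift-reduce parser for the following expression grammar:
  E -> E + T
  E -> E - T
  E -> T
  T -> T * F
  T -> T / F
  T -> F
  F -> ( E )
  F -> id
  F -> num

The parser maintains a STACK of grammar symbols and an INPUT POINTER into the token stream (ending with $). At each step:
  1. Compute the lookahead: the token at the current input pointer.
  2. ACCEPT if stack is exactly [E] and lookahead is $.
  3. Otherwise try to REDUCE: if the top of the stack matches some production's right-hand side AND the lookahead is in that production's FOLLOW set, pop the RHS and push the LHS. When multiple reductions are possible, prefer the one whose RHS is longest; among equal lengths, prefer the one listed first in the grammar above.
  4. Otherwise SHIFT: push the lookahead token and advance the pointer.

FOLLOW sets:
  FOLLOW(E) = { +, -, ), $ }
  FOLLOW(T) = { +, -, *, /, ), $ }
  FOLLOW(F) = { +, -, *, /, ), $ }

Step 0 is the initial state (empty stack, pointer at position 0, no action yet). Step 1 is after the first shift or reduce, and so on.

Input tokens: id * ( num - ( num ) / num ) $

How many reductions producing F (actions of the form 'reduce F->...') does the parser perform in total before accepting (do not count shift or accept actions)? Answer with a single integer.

Step 1: shift id. Stack=[id] ptr=1 lookahead=* remaining=[* ( num - ( num ) / num ) $]
Step 2: reduce F->id. Stack=[F] ptr=1 lookahead=* remaining=[* ( num - ( num ) / num ) $]
Step 3: reduce T->F. Stack=[T] ptr=1 lookahead=* remaining=[* ( num - ( num ) / num ) $]
Step 4: shift *. Stack=[T *] ptr=2 lookahead=( remaining=[( num - ( num ) / num ) $]
Step 5: shift (. Stack=[T * (] ptr=3 lookahead=num remaining=[num - ( num ) / num ) $]
Step 6: shift num. Stack=[T * ( num] ptr=4 lookahead=- remaining=[- ( num ) / num ) $]
Step 7: reduce F->num. Stack=[T * ( F] ptr=4 lookahead=- remaining=[- ( num ) / num ) $]
Step 8: reduce T->F. Stack=[T * ( T] ptr=4 lookahead=- remaining=[- ( num ) / num ) $]
Step 9: reduce E->T. Stack=[T * ( E] ptr=4 lookahead=- remaining=[- ( num ) / num ) $]
Step 10: shift -. Stack=[T * ( E -] ptr=5 lookahead=( remaining=[( num ) / num ) $]
Step 11: shift (. Stack=[T * ( E - (] ptr=6 lookahead=num remaining=[num ) / num ) $]
Step 12: shift num. Stack=[T * ( E - ( num] ptr=7 lookahead=) remaining=[) / num ) $]
Step 13: reduce F->num. Stack=[T * ( E - ( F] ptr=7 lookahead=) remaining=[) / num ) $]
Step 14: reduce T->F. Stack=[T * ( E - ( T] ptr=7 lookahead=) remaining=[) / num ) $]
Step 15: reduce E->T. Stack=[T * ( E - ( E] ptr=7 lookahead=) remaining=[) / num ) $]
Step 16: shift ). Stack=[T * ( E - ( E )] ptr=8 lookahead=/ remaining=[/ num ) $]
Step 17: reduce F->( E ). Stack=[T * ( E - F] ptr=8 lookahead=/ remaining=[/ num ) $]
Step 18: reduce T->F. Stack=[T * ( E - T] ptr=8 lookahead=/ remaining=[/ num ) $]
Step 19: shift /. Stack=[T * ( E - T /] ptr=9 lookahead=num remaining=[num ) $]
Step 20: shift num. Stack=[T * ( E - T / num] ptr=10 lookahead=) remaining=[) $]
Step 21: reduce F->num. Stack=[T * ( E - T / F] ptr=10 lookahead=) remaining=[) $]
Step 22: reduce T->T / F. Stack=[T * ( E - T] ptr=10 lookahead=) remaining=[) $]
Step 23: reduce E->E - T. Stack=[T * ( E] ptr=10 lookahead=) remaining=[) $]
Step 24: shift ). Stack=[T * ( E )] ptr=11 lookahead=$ remaining=[$]
Step 25: reduce F->( E ). Stack=[T * F] ptr=11 lookahead=$ remaining=[$]
Step 26: reduce T->T * F. Stack=[T] ptr=11 lookahead=$ remaining=[$]
Step 27: reduce E->T. Stack=[E] ptr=11 lookahead=$ remaining=[$]
Step 28: accept. Stack=[E] ptr=11 lookahead=$ remaining=[$]

Answer: 6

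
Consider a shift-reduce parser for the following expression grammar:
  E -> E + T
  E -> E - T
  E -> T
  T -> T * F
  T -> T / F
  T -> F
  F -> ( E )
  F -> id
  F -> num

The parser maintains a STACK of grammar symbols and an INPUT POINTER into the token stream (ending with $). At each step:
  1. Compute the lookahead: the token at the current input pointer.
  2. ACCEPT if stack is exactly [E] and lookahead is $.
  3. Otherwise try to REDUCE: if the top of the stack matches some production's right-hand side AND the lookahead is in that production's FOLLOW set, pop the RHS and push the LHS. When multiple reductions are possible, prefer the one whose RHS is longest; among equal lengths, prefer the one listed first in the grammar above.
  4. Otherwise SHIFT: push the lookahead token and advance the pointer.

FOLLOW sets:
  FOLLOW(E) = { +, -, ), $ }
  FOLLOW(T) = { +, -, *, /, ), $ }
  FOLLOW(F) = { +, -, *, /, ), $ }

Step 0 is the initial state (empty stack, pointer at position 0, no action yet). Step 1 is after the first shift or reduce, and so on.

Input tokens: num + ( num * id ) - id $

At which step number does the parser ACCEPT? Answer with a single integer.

Answer: 24

Derivation:
Step 1: shift num. Stack=[num] ptr=1 lookahead=+ remaining=[+ ( num * id ) - id $]
Step 2: reduce F->num. Stack=[F] ptr=1 lookahead=+ remaining=[+ ( num * id ) - id $]
Step 3: reduce T->F. Stack=[T] ptr=1 lookahead=+ remaining=[+ ( num * id ) - id $]
Step 4: reduce E->T. Stack=[E] ptr=1 lookahead=+ remaining=[+ ( num * id ) - id $]
Step 5: shift +. Stack=[E +] ptr=2 lookahead=( remaining=[( num * id ) - id $]
Step 6: shift (. Stack=[E + (] ptr=3 lookahead=num remaining=[num * id ) - id $]
Step 7: shift num. Stack=[E + ( num] ptr=4 lookahead=* remaining=[* id ) - id $]
Step 8: reduce F->num. Stack=[E + ( F] ptr=4 lookahead=* remaining=[* id ) - id $]
Step 9: reduce T->F. Stack=[E + ( T] ptr=4 lookahead=* remaining=[* id ) - id $]
Step 10: shift *. Stack=[E + ( T *] ptr=5 lookahead=id remaining=[id ) - id $]
Step 11: shift id. Stack=[E + ( T * id] ptr=6 lookahead=) remaining=[) - id $]
Step 12: reduce F->id. Stack=[E + ( T * F] ptr=6 lookahead=) remaining=[) - id $]
Step 13: reduce T->T * F. Stack=[E + ( T] ptr=6 lookahead=) remaining=[) - id $]
Step 14: reduce E->T. Stack=[E + ( E] ptr=6 lookahead=) remaining=[) - id $]
Step 15: shift ). Stack=[E + ( E )] ptr=7 lookahead=- remaining=[- id $]
Step 16: reduce F->( E ). Stack=[E + F] ptr=7 lookahead=- remaining=[- id $]
Step 17: reduce T->F. Stack=[E + T] ptr=7 lookahead=- remaining=[- id $]
Step 18: reduce E->E + T. Stack=[E] ptr=7 lookahead=- remaining=[- id $]
Step 19: shift -. Stack=[E -] ptr=8 lookahead=id remaining=[id $]
Step 20: shift id. Stack=[E - id] ptr=9 lookahead=$ remaining=[$]
Step 21: reduce F->id. Stack=[E - F] ptr=9 lookahead=$ remaining=[$]
Step 22: reduce T->F. Stack=[E - T] ptr=9 lookahead=$ remaining=[$]
Step 23: reduce E->E - T. Stack=[E] ptr=9 lookahead=$ remaining=[$]
Step 24: accept. Stack=[E] ptr=9 lookahead=$ remaining=[$]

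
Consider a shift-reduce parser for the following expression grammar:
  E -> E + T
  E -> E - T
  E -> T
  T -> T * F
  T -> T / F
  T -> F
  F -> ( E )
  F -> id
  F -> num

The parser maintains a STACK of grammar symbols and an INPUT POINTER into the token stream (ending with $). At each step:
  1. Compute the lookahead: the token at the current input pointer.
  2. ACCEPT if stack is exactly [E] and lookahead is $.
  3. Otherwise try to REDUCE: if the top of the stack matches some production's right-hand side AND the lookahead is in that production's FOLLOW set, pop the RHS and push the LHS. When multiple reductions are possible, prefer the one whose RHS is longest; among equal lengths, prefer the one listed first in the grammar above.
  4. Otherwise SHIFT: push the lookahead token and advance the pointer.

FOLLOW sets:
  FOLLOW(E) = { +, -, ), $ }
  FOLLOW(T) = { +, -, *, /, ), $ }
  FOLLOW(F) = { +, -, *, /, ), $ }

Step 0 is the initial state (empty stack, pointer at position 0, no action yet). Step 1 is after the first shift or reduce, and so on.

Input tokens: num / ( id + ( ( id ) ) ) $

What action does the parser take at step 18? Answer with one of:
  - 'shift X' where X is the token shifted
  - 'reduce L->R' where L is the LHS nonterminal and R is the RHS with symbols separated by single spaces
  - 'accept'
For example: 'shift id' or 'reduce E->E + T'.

Answer: reduce F->( E )

Derivation:
Step 1: shift num. Stack=[num] ptr=1 lookahead=/ remaining=[/ ( id + ( ( id ) ) ) $]
Step 2: reduce F->num. Stack=[F] ptr=1 lookahead=/ remaining=[/ ( id + ( ( id ) ) ) $]
Step 3: reduce T->F. Stack=[T] ptr=1 lookahead=/ remaining=[/ ( id + ( ( id ) ) ) $]
Step 4: shift /. Stack=[T /] ptr=2 lookahead=( remaining=[( id + ( ( id ) ) ) $]
Step 5: shift (. Stack=[T / (] ptr=3 lookahead=id remaining=[id + ( ( id ) ) ) $]
Step 6: shift id. Stack=[T / ( id] ptr=4 lookahead=+ remaining=[+ ( ( id ) ) ) $]
Step 7: reduce F->id. Stack=[T / ( F] ptr=4 lookahead=+ remaining=[+ ( ( id ) ) ) $]
Step 8: reduce T->F. Stack=[T / ( T] ptr=4 lookahead=+ remaining=[+ ( ( id ) ) ) $]
Step 9: reduce E->T. Stack=[T / ( E] ptr=4 lookahead=+ remaining=[+ ( ( id ) ) ) $]
Step 10: shift +. Stack=[T / ( E +] ptr=5 lookahead=( remaining=[( ( id ) ) ) $]
Step 11: shift (. Stack=[T / ( E + (] ptr=6 lookahead=( remaining=[( id ) ) ) $]
Step 12: shift (. Stack=[T / ( E + ( (] ptr=7 lookahead=id remaining=[id ) ) ) $]
Step 13: shift id. Stack=[T / ( E + ( ( id] ptr=8 lookahead=) remaining=[) ) ) $]
Step 14: reduce F->id. Stack=[T / ( E + ( ( F] ptr=8 lookahead=) remaining=[) ) ) $]
Step 15: reduce T->F. Stack=[T / ( E + ( ( T] ptr=8 lookahead=) remaining=[) ) ) $]
Step 16: reduce E->T. Stack=[T / ( E + ( ( E] ptr=8 lookahead=) remaining=[) ) ) $]
Step 17: shift ). Stack=[T / ( E + ( ( E )] ptr=9 lookahead=) remaining=[) ) $]
Step 18: reduce F->( E ). Stack=[T / ( E + ( F] ptr=9 lookahead=) remaining=[) ) $]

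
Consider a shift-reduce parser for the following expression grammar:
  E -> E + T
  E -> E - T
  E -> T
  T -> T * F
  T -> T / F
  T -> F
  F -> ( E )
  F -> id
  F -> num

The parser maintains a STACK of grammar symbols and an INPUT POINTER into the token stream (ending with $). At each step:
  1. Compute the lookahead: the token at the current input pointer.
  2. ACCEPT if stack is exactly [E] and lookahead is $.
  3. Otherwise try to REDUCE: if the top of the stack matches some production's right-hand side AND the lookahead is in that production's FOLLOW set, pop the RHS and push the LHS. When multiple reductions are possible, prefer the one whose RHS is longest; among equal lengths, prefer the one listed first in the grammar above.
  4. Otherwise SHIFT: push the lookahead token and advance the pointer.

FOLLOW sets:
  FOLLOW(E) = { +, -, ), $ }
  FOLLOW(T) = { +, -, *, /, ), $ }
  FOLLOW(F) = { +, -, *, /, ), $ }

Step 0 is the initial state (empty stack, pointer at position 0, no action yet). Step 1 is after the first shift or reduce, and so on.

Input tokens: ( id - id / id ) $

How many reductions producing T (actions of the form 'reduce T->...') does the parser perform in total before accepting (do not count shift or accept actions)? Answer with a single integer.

Step 1: shift (. Stack=[(] ptr=1 lookahead=id remaining=[id - id / id ) $]
Step 2: shift id. Stack=[( id] ptr=2 lookahead=- remaining=[- id / id ) $]
Step 3: reduce F->id. Stack=[( F] ptr=2 lookahead=- remaining=[- id / id ) $]
Step 4: reduce T->F. Stack=[( T] ptr=2 lookahead=- remaining=[- id / id ) $]
Step 5: reduce E->T. Stack=[( E] ptr=2 lookahead=- remaining=[- id / id ) $]
Step 6: shift -. Stack=[( E -] ptr=3 lookahead=id remaining=[id / id ) $]
Step 7: shift id. Stack=[( E - id] ptr=4 lookahead=/ remaining=[/ id ) $]
Step 8: reduce F->id. Stack=[( E - F] ptr=4 lookahead=/ remaining=[/ id ) $]
Step 9: reduce T->F. Stack=[( E - T] ptr=4 lookahead=/ remaining=[/ id ) $]
Step 10: shift /. Stack=[( E - T /] ptr=5 lookahead=id remaining=[id ) $]
Step 11: shift id. Stack=[( E - T / id] ptr=6 lookahead=) remaining=[) $]
Step 12: reduce F->id. Stack=[( E - T / F] ptr=6 lookahead=) remaining=[) $]
Step 13: reduce T->T / F. Stack=[( E - T] ptr=6 lookahead=) remaining=[) $]
Step 14: reduce E->E - T. Stack=[( E] ptr=6 lookahead=) remaining=[) $]
Step 15: shift ). Stack=[( E )] ptr=7 lookahead=$ remaining=[$]
Step 16: reduce F->( E ). Stack=[F] ptr=7 lookahead=$ remaining=[$]
Step 17: reduce T->F. Stack=[T] ptr=7 lookahead=$ remaining=[$]
Step 18: reduce E->T. Stack=[E] ptr=7 lookahead=$ remaining=[$]
Step 19: accept. Stack=[E] ptr=7 lookahead=$ remaining=[$]

Answer: 4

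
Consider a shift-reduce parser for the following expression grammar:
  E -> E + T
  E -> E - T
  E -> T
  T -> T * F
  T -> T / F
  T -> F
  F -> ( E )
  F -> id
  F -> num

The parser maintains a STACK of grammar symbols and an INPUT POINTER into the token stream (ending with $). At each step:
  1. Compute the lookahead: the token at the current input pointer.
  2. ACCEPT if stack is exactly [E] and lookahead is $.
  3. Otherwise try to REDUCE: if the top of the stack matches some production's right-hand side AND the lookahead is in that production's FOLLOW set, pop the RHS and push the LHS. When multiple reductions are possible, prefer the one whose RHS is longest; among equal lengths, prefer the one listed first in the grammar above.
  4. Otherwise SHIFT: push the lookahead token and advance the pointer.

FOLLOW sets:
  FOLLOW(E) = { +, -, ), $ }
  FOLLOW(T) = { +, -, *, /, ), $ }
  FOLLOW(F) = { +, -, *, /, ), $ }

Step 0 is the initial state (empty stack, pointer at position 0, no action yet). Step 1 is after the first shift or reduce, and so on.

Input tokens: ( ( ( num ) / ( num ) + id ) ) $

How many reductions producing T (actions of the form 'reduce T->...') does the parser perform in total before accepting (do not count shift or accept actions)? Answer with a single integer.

Answer: 7

Derivation:
Step 1: shift (. Stack=[(] ptr=1 lookahead=( remaining=[( ( num ) / ( num ) + id ) ) $]
Step 2: shift (. Stack=[( (] ptr=2 lookahead=( remaining=[( num ) / ( num ) + id ) ) $]
Step 3: shift (. Stack=[( ( (] ptr=3 lookahead=num remaining=[num ) / ( num ) + id ) ) $]
Step 4: shift num. Stack=[( ( ( num] ptr=4 lookahead=) remaining=[) / ( num ) + id ) ) $]
Step 5: reduce F->num. Stack=[( ( ( F] ptr=4 lookahead=) remaining=[) / ( num ) + id ) ) $]
Step 6: reduce T->F. Stack=[( ( ( T] ptr=4 lookahead=) remaining=[) / ( num ) + id ) ) $]
Step 7: reduce E->T. Stack=[( ( ( E] ptr=4 lookahead=) remaining=[) / ( num ) + id ) ) $]
Step 8: shift ). Stack=[( ( ( E )] ptr=5 lookahead=/ remaining=[/ ( num ) + id ) ) $]
Step 9: reduce F->( E ). Stack=[( ( F] ptr=5 lookahead=/ remaining=[/ ( num ) + id ) ) $]
Step 10: reduce T->F. Stack=[( ( T] ptr=5 lookahead=/ remaining=[/ ( num ) + id ) ) $]
Step 11: shift /. Stack=[( ( T /] ptr=6 lookahead=( remaining=[( num ) + id ) ) $]
Step 12: shift (. Stack=[( ( T / (] ptr=7 lookahead=num remaining=[num ) + id ) ) $]
Step 13: shift num. Stack=[( ( T / ( num] ptr=8 lookahead=) remaining=[) + id ) ) $]
Step 14: reduce F->num. Stack=[( ( T / ( F] ptr=8 lookahead=) remaining=[) + id ) ) $]
Step 15: reduce T->F. Stack=[( ( T / ( T] ptr=8 lookahead=) remaining=[) + id ) ) $]
Step 16: reduce E->T. Stack=[( ( T / ( E] ptr=8 lookahead=) remaining=[) + id ) ) $]
Step 17: shift ). Stack=[( ( T / ( E )] ptr=9 lookahead=+ remaining=[+ id ) ) $]
Step 18: reduce F->( E ). Stack=[( ( T / F] ptr=9 lookahead=+ remaining=[+ id ) ) $]
Step 19: reduce T->T / F. Stack=[( ( T] ptr=9 lookahead=+ remaining=[+ id ) ) $]
Step 20: reduce E->T. Stack=[( ( E] ptr=9 lookahead=+ remaining=[+ id ) ) $]
Step 21: shift +. Stack=[( ( E +] ptr=10 lookahead=id remaining=[id ) ) $]
Step 22: shift id. Stack=[( ( E + id] ptr=11 lookahead=) remaining=[) ) $]
Step 23: reduce F->id. Stack=[( ( E + F] ptr=11 lookahead=) remaining=[) ) $]
Step 24: reduce T->F. Stack=[( ( E + T] ptr=11 lookahead=) remaining=[) ) $]
Step 25: reduce E->E + T. Stack=[( ( E] ptr=11 lookahead=) remaining=[) ) $]
Step 26: shift ). Stack=[( ( E )] ptr=12 lookahead=) remaining=[) $]
Step 27: reduce F->( E ). Stack=[( F] ptr=12 lookahead=) remaining=[) $]
Step 28: reduce T->F. Stack=[( T] ptr=12 lookahead=) remaining=[) $]
Step 29: reduce E->T. Stack=[( E] ptr=12 lookahead=) remaining=[) $]
Step 30: shift ). Stack=[( E )] ptr=13 lookahead=$ remaining=[$]
Step 31: reduce F->( E ). Stack=[F] ptr=13 lookahead=$ remaining=[$]
Step 32: reduce T->F. Stack=[T] ptr=13 lookahead=$ remaining=[$]
Step 33: reduce E->T. Stack=[E] ptr=13 lookahead=$ remaining=[$]
Step 34: accept. Stack=[E] ptr=13 lookahead=$ remaining=[$]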